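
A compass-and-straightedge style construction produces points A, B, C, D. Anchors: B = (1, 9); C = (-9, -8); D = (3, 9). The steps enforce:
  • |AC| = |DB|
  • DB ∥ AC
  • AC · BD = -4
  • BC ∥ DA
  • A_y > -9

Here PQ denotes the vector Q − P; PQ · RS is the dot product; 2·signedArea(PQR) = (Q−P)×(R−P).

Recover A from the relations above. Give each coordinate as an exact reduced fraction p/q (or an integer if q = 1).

1. A_x = -7  [DB ∥ AC ∩ BC ∥ DA]
2. A_y = -8  [DB ∥ AC ∩ BC ∥ DA]
   → A = (-7, -8)

A = (-7, -8)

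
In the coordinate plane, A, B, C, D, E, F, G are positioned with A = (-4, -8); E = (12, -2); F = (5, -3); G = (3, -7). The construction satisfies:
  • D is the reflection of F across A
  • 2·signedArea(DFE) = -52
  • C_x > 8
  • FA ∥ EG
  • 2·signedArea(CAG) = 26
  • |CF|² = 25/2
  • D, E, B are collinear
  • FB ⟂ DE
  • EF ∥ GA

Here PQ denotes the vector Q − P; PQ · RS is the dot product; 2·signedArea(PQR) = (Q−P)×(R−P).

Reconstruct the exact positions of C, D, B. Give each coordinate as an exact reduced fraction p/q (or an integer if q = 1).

B = (2151/373, -1769/373)
C = (17/2, -5/2)
D = (-13, -13)

1. C_x = 17/2  [line -1·x + 7·y + 26 = 0 ∩ |CF|² = 25/2]
2. C_y = -5/2  [line -1·x + 7·y + 26 = 0 ∩ |CF|² = 25/2]
   → C = (17/2, -5/2)
3. D_x = -13  [D is the reflection of F across A]
4. D_y = -13  [D is the reflection of F across A]
   → D = (-13, -13)
5. B_x = 2151/373  [D, E, B are collinear ∩ FB ⟂ DE]
6. B_y = -1769/373  [D, E, B are collinear ∩ FB ⟂ DE]
   → B = (2151/373, -1769/373)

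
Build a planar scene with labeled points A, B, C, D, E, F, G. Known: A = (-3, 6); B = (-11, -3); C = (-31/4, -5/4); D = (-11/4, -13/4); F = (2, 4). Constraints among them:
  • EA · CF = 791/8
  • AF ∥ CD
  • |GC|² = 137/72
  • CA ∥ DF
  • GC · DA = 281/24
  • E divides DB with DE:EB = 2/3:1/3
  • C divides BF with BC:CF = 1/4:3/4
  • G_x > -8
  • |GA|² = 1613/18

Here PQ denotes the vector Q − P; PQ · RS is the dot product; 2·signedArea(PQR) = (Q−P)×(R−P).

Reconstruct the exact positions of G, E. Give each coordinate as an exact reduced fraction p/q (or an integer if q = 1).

E = (-33/4, -37/12)
G = (-43/6, -5/2)

1. G_x = -43/6  [line 1/4·x + -37/4·y + -64/3 = 0 ∩ |GC|² = 137/72]
2. G_y = -5/2  [line 1/4·x + -37/4·y + -64/3 = 0 ∩ |GC|² = 137/72]
   → G = (-43/6, -5/2)
3. E_x = -33/4  [E divides DB with DE:EB = 2/3:1/3]
4. E_y = -37/12  [E divides DB with DE:EB = 2/3:1/3]
   → E = (-33/4, -37/12)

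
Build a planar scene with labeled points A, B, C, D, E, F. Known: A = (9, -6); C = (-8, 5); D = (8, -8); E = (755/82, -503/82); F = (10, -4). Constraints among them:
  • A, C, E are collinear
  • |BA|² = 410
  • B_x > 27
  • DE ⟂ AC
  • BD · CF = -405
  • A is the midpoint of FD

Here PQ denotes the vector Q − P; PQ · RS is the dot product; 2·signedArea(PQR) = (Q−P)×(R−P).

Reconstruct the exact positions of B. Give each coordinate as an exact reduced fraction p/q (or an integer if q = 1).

1. B_x = 28  [line -18·x + 9·y + 621 = 0 ∩ |BA|² = 410]
2. B_y = -13  [line -18·x + 9·y + 621 = 0 ∩ |BA|² = 410]
   → B = (28, -13)

B = (28, -13)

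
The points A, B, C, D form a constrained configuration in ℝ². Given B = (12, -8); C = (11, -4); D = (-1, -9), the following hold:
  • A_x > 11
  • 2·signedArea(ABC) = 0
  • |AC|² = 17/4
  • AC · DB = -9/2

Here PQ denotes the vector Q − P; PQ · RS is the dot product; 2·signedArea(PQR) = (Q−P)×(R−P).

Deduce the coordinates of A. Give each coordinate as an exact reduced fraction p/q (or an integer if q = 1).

A = (23/2, -6)

1. A_x = 23/2  [2·signedArea(ABC) = 0 ∩ AC · DB = -9/2]
2. A_y = -6  [2·signedArea(ABC) = 0 ∩ AC · DB = -9/2]
   → A = (23/2, -6)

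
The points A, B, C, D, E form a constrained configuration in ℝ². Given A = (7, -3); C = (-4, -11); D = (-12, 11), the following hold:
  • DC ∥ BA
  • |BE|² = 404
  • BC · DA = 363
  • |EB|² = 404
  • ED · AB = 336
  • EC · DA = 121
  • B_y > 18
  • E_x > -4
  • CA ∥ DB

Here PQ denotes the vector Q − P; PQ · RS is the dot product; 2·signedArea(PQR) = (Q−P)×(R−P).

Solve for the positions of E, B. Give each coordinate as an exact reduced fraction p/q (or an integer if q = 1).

B = (-1, 19)
E = (-3, -1)

1. B_x = -1  [DC ∥ BA ∩ CA ∥ DB]
2. B_y = 19  [DC ∥ BA ∩ CA ∥ DB]
   → B = (-1, 19)
3. E_x = -3  [EC · DA = 121 ∩ ED · AB = 336]
4. E_y = -1  [EC · DA = 121 ∩ ED · AB = 336]
   → E = (-3, -1)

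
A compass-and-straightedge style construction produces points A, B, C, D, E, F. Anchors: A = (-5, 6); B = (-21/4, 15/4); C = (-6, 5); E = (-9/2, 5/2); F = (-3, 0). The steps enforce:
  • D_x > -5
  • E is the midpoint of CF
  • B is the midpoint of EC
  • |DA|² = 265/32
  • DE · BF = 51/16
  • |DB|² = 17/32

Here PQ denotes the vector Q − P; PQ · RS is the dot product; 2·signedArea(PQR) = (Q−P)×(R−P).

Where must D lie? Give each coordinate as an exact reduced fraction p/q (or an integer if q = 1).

1. D_x = -39/8  [line -9/4·x + 15/4·y + -363/16 = 0 ∩ |DB|² = 17/32]
2. D_y = 25/8  [line -9/4·x + 15/4·y + -363/16 = 0 ∩ |DB|² = 17/32]
   → D = (-39/8, 25/8)

D = (-39/8, 25/8)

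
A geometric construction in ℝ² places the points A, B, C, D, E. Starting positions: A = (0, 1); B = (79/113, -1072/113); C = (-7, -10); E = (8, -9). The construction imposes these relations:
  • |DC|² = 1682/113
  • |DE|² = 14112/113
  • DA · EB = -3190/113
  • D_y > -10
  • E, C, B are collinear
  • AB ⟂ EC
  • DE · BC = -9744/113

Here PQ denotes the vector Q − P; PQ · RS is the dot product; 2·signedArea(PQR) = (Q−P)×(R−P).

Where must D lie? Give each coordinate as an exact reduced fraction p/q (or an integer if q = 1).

D = (-356/113, -1101/113)

1. D_x = -356/113  [line 825/113·x + 55/113·y + 3135/113 = 0 ∩ |DC|² = 1682/113]
2. D_y = -1101/113  [line 825/113·x + 55/113·y + 3135/113 = 0 ∩ |DC|² = 1682/113]
   → D = (-356/113, -1101/113)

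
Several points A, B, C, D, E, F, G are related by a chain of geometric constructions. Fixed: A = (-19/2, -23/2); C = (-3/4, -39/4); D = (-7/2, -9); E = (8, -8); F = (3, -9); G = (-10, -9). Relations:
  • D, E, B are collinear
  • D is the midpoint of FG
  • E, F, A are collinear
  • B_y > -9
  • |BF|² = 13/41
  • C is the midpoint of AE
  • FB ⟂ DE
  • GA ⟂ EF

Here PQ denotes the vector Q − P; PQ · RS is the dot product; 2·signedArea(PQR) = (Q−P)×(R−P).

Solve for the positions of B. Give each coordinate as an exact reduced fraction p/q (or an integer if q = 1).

B = (121/41, -346/41)

1. B_x = 121/41  [D, E, B are collinear ∩ FB ⟂ DE]
2. B_y = -346/41  [D, E, B are collinear ∩ FB ⟂ DE]
   → B = (121/41, -346/41)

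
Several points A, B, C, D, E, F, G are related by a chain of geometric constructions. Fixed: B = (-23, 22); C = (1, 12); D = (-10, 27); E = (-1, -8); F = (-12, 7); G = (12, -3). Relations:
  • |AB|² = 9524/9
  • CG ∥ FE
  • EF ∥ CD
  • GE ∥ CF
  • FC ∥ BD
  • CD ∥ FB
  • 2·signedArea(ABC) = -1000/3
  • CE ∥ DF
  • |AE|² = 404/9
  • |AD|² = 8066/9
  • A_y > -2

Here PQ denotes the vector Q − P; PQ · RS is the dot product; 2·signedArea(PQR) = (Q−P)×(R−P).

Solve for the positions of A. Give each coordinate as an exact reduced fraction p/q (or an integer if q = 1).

A = (-1/3, -4/3)

1. A_x = -1/3  [line 10·x + 24·y + 106/3 = 0 ∩ |AE|² = 404/9]
2. A_y = -4/3  [line 10·x + 24·y + 106/3 = 0 ∩ |AE|² = 404/9]
   → A = (-1/3, -4/3)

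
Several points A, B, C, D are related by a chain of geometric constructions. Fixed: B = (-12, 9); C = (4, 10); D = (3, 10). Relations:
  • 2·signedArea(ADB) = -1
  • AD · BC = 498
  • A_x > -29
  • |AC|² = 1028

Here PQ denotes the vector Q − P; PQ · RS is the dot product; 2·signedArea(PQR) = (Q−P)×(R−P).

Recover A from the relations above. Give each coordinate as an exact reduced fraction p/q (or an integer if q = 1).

1. A_x = -28  [2·signedArea(ADB) = -1 ∩ AD · BC = 498]
2. A_y = 8  [2·signedArea(ADB) = -1 ∩ AD · BC = 498]
   → A = (-28, 8)

A = (-28, 8)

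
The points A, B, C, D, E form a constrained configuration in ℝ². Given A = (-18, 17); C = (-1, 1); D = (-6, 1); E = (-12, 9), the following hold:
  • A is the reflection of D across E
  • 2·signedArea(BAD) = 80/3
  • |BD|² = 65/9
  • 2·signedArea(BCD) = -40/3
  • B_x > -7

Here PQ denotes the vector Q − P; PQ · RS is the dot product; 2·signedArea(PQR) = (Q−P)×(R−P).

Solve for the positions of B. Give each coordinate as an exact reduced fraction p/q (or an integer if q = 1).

1. B_x = -19/3  [2·signedArea(BCD) = -40/3 ∩ 2·signedArea(BAD) = 80/3]
2. B_y = 11/3  [2·signedArea(BCD) = -40/3 ∩ 2·signedArea(BAD) = 80/3]
   → B = (-19/3, 11/3)

B = (-19/3, 11/3)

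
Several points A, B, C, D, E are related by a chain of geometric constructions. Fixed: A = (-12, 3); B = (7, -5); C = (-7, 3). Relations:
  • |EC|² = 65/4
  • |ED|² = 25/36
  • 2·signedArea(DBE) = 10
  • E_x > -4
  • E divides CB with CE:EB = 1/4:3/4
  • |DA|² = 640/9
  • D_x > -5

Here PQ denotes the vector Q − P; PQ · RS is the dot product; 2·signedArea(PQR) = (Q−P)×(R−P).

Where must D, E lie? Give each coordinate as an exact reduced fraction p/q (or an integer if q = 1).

1. E_x = -7/2  [E divides CB with CE:EB = 1/4:3/4]
2. E_y = 1  [E divides CB with CE:EB = 1/4:3/4]
   → E = (-7/2, 1)
3. D_x = -4  [line -6·x + -21/2·y + -41/2 = 0 ∩ |DA|² = 640/9]
4. D_y = 1/3  [line -6·x + -21/2·y + -41/2 = 0 ∩ |DA|² = 640/9]
   → D = (-4, 1/3)

D = (-4, 1/3)
E = (-7/2, 1)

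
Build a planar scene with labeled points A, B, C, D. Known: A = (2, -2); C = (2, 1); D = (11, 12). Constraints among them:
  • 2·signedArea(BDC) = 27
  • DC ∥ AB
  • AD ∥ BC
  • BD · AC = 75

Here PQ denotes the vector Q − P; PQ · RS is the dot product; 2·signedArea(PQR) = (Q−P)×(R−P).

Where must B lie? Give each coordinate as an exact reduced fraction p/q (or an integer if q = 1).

1. B_x = -7  [AD ∥ BC ∩ DC ∥ AB]
2. B_y = -13  [AD ∥ BC ∩ DC ∥ AB]
   → B = (-7, -13)

B = (-7, -13)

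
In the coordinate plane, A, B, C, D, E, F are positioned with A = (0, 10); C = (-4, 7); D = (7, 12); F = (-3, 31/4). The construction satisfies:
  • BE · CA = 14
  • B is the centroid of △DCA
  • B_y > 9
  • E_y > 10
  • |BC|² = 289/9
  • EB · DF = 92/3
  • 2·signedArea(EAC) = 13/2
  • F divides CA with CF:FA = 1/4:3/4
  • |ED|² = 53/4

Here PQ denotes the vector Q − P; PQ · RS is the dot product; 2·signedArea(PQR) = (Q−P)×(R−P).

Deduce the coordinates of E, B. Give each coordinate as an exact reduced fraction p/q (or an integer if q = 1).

B = (1, 29/3)
E = (7/2, 11)

1. B_x = 1  [B is the centroid of △DCA]
2. B_y = 29/3  [B is the centroid of △DCA]
   → B = (1, 29/3)
3. E_x = 7/2  [2·signedArea(EAC) = 13/2 ∩ EB · DF = 92/3]
4. E_y = 11  [2·signedArea(EAC) = 13/2 ∩ EB · DF = 92/3]
   → E = (7/2, 11)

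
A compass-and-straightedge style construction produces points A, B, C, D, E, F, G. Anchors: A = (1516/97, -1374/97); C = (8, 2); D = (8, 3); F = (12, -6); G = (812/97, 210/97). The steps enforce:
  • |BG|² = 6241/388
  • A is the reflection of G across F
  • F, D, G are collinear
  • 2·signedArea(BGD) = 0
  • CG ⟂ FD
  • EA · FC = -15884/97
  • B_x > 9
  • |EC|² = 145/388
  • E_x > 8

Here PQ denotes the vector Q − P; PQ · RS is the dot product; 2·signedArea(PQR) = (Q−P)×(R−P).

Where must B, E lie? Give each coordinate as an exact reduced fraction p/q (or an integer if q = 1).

B = (10, -3/2)
E = (794/97, 501/194)

1. B_x = 10  [line -81/97·x + -36/97·y + 756/97 = 0 ∩ |BG|² = 6241/388]
2. B_y = -3/2  [line -81/97·x + -36/97·y + 756/97 = 0 ∩ |BG|² = 6241/388]
   → B = (10, -3/2)
3. E_x = 794/97  [line 4·x + -8·y + -1172/97 = 0 ∩ |EC|² = 145/388]
4. E_y = 501/194  [line 4·x + -8·y + -1172/97 = 0 ∩ |EC|² = 145/388]
   → E = (794/97, 501/194)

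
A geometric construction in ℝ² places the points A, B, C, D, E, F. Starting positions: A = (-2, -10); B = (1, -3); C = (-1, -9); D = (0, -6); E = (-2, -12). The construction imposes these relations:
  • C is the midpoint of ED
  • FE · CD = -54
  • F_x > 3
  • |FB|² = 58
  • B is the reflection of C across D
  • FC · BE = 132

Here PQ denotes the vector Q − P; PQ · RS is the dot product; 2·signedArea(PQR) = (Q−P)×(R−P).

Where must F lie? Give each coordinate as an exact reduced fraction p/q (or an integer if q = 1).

F = (4, 4)

1. F_x = 4  [line -1·x + -3·y + 16 = 0 ∩ |FB|² = 58]
2. F_y = 4  [line -1·x + -3·y + 16 = 0 ∩ |FB|² = 58]
   → F = (4, 4)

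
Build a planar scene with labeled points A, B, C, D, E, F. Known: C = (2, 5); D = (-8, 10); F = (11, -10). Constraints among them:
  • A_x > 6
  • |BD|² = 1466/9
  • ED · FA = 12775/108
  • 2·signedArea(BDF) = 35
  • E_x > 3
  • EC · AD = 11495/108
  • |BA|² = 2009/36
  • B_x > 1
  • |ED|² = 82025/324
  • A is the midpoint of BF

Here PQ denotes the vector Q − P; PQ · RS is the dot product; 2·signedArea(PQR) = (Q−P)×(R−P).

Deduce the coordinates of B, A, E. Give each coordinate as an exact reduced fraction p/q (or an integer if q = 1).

A = (19/3, -25/6)
B = (5/3, 5/3)
E = (28/9, -25/18)

1. B_x = 5/3  [line 20·x + 19·y + -65 = 0 ∩ |BD|² = 1466/9]
2. B_y = 5/3  [line 20·x + 19·y + -65 = 0 ∩ |BD|² = 1466/9]
   → B = (5/3, 5/3)
3. A_x = 19/3  [A is the midpoint of BF]
4. A_y = -25/6  [A is the midpoint of BF]
   → A = (19/3, -25/6)
5. E_x = 28/9  [ED · FA = 12775/108 ∩ EC · AD = 11495/108]
6. E_y = -25/18  [ED · FA = 12775/108 ∩ EC · AD = 11495/108]
   → E = (28/9, -25/18)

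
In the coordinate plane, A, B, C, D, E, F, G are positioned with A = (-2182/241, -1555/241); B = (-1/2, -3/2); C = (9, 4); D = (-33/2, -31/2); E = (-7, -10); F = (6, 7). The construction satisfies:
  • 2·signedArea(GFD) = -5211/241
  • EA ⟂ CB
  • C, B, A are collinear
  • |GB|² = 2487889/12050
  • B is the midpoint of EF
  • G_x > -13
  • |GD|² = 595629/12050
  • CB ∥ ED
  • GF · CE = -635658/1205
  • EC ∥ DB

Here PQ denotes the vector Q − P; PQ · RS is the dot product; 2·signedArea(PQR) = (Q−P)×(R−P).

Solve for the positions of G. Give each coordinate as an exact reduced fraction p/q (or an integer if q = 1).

G = (-14499/1205, -12136/1205)

1. G_x = -14499/1205  [2·signedArea(GFD) = -5211/241 ∩ GF · CE = -635658/1205]
2. G_y = -12136/1205  [2·signedArea(GFD) = -5211/241 ∩ GF · CE = -635658/1205]
   → G = (-14499/1205, -12136/1205)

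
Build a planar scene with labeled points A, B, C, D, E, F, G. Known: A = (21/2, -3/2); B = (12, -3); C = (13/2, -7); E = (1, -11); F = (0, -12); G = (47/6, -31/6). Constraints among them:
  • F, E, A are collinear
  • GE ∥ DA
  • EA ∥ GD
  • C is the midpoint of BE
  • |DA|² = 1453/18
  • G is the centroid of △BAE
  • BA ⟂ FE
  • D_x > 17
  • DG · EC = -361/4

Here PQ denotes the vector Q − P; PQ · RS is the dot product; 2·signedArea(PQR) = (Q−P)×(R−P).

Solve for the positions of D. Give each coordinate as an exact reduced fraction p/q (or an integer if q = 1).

1. D_x = 52/3  [GE ∥ DA ∩ EA ∥ GD]
2. D_y = 13/3  [GE ∥ DA ∩ EA ∥ GD]
   → D = (52/3, 13/3)

D = (52/3, 13/3)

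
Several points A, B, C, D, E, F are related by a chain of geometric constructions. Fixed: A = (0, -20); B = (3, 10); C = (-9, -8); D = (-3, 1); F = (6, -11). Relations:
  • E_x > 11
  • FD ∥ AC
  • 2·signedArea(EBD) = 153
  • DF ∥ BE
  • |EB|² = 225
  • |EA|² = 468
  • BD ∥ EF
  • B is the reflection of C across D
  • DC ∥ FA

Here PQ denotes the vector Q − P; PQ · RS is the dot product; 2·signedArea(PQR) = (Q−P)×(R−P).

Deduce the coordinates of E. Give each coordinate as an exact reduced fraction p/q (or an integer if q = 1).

E = (12, -2)

1. E_x = 12  [BD ∥ EF ∩ DF ∥ BE]
2. E_y = -2  [BD ∥ EF ∩ DF ∥ BE]
   → E = (12, -2)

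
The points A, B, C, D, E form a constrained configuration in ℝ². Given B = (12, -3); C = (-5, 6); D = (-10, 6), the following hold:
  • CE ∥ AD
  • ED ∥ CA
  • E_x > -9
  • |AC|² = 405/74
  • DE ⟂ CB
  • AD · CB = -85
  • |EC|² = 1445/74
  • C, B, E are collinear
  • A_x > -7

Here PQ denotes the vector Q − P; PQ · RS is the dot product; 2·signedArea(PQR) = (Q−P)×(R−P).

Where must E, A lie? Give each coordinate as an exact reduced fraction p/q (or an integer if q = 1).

1. E_x = -659/74  [C, B, E are collinear ∩ DE ⟂ CB]
2. E_y = 597/74  [C, B, E are collinear ∩ DE ⟂ CB]
   → E = (-659/74, 597/74)
3. A_x = -451/74  [CE ∥ AD ∩ ED ∥ CA]
4. A_y = 291/74  [CE ∥ AD ∩ ED ∥ CA]
   → A = (-451/74, 291/74)

A = (-451/74, 291/74)
E = (-659/74, 597/74)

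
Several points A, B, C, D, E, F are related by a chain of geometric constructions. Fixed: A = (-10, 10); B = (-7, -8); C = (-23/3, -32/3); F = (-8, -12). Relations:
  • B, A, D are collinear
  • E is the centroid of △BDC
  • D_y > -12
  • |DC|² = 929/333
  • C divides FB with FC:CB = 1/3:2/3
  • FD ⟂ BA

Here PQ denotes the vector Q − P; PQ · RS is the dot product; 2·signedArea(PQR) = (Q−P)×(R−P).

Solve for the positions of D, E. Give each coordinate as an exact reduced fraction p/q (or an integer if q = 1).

D = (-236/37, -434/37)
E = (-2336/333, -3374/333)

1. D_x = -236/37  [B, A, D are collinear ∩ FD ⟂ BA]
2. D_y = -434/37  [B, A, D are collinear ∩ FD ⟂ BA]
   → D = (-236/37, -434/37)
3. E_x = -2336/333  [E is the centroid of △BDC]
4. E_y = -3374/333  [E is the centroid of △BDC]
   → E = (-2336/333, -3374/333)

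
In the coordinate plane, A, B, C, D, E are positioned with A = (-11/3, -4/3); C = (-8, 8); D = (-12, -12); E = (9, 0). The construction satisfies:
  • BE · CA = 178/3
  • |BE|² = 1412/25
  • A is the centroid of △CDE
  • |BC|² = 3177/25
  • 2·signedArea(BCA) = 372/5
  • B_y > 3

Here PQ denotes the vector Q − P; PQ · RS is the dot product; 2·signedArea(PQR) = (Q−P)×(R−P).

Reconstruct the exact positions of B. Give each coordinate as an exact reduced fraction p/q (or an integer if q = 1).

1. B_x = 11/5  [2·signedArea(BCA) = 372/5 ∩ BE · CA = 178/3]
2. B_y = 16/5  [2·signedArea(BCA) = 372/5 ∩ BE · CA = 178/3]
   → B = (11/5, 16/5)

B = (11/5, 16/5)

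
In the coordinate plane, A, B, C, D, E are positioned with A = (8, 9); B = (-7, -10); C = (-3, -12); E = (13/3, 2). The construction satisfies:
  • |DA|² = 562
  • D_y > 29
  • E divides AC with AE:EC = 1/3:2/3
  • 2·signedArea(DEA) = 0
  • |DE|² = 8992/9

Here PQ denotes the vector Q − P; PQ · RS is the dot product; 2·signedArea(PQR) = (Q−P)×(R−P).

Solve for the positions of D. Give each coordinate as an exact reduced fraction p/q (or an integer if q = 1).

D = (19, 30)

1. D_x = 19  [line -7·x + 11/3·y + 23 = 0 ∩ |DE|² = 8992/9]
2. D_y = 30  [line -7·x + 11/3·y + 23 = 0 ∩ |DE|² = 8992/9]
   → D = (19, 30)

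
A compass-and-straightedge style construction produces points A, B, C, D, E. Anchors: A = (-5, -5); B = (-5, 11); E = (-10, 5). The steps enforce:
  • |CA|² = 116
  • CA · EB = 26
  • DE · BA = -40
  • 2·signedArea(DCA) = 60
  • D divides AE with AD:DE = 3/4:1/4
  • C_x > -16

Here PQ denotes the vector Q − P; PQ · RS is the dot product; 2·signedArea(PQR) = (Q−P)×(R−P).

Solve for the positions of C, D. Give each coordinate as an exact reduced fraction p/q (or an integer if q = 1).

1. D_x = -35/4  [D divides AE with AD:DE = 3/4:1/4]
2. D_y = 5/2  [D divides AE with AD:DE = 3/4:1/4]
   → D = (-35/4, 5/2)
3. C_x = -15  [CA · EB = 26 ∩ 2·signedArea(DCA) = 60]
4. C_y = -1  [CA · EB = 26 ∩ 2·signedArea(DCA) = 60]
   → C = (-15, -1)

C = (-15, -1)
D = (-35/4, 5/2)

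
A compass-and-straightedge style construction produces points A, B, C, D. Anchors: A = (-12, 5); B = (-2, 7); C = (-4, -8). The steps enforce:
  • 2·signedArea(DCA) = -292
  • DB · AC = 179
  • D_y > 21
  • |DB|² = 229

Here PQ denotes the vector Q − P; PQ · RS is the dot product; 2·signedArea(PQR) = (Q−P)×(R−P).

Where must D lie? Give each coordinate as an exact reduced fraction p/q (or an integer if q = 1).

D = (0, 22)

1. D_x = 0  [DB · AC = 179 ∩ 2·signedArea(DCA) = -292]
2. D_y = 22  [DB · AC = 179 ∩ 2·signedArea(DCA) = -292]
   → D = (0, 22)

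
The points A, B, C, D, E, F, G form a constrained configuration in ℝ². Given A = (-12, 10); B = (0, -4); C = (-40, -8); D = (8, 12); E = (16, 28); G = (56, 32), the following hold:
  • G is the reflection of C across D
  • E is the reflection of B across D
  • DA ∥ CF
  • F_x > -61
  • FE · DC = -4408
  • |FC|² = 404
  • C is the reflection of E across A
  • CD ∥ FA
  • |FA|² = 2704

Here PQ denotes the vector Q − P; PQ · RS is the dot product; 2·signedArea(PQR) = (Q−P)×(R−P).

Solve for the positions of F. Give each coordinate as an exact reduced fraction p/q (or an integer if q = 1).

1. F_x = -60  [CD ∥ FA ∩ DA ∥ CF]
2. F_y = -10  [CD ∥ FA ∩ DA ∥ CF]
   → F = (-60, -10)

F = (-60, -10)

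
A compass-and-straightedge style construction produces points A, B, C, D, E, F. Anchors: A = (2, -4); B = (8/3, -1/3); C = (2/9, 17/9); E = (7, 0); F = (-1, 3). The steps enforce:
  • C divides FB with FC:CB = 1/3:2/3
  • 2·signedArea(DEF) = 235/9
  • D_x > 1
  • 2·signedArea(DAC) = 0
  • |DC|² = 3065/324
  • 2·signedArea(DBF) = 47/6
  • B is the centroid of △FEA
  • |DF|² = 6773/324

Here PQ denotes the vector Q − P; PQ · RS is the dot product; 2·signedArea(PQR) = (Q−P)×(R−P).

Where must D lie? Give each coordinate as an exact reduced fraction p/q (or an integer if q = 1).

1. D_x = 10/9  [2·signedArea(DAC) = 0 ∩ 2·signedArea(DEF) = 235/9]
2. D_y = -19/18  [2·signedArea(DAC) = 0 ∩ 2·signedArea(DEF) = 235/9]
   → D = (10/9, -19/18)

D = (10/9, -19/18)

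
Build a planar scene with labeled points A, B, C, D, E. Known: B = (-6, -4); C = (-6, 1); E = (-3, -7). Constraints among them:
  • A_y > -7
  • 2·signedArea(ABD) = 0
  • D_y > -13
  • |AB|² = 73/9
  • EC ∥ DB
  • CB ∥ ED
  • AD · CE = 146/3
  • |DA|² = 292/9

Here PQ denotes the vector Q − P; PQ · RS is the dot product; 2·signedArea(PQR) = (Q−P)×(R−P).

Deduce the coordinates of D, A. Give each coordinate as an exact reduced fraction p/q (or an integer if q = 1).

1. D_x = -3  [EC ∥ DB ∩ CB ∥ ED]
2. D_y = -12  [EC ∥ DB ∩ CB ∥ ED]
   → D = (-3, -12)
3. A_x = -5  [2·signedArea(ABD) = 0 ∩ AD · CE = 146/3]
4. A_y = -20/3  [2·signedArea(ABD) = 0 ∩ AD · CE = 146/3]
   → A = (-5, -20/3)

A = (-5, -20/3)
D = (-3, -12)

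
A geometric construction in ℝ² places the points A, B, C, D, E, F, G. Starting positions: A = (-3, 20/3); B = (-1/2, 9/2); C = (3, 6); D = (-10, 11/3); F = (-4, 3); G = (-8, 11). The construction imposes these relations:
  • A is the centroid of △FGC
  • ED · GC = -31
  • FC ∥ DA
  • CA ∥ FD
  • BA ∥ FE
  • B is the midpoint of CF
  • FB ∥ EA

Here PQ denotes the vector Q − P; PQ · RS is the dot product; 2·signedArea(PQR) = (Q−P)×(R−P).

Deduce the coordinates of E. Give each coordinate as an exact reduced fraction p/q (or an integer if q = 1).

E = (-13/2, 31/6)

1. E_x = -13/2  [FB ∥ EA ∩ BA ∥ FE]
2. E_y = 31/6  [FB ∥ EA ∩ BA ∥ FE]
   → E = (-13/2, 31/6)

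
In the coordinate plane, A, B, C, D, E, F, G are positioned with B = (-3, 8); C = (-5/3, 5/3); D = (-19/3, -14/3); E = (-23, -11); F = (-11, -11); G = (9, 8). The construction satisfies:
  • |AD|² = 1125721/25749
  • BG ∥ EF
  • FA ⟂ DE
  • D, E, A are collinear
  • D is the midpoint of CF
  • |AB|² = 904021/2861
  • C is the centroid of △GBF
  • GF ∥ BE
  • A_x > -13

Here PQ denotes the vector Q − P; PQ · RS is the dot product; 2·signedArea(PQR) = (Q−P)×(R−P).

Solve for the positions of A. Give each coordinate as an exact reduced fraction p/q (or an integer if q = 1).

A = (-35803/2861, -20071/2861)

1. A_x = -35803/2861  [D, E, A are collinear ∩ FA ⟂ DE]
2. A_y = -20071/2861  [D, E, A are collinear ∩ FA ⟂ DE]
   → A = (-35803/2861, -20071/2861)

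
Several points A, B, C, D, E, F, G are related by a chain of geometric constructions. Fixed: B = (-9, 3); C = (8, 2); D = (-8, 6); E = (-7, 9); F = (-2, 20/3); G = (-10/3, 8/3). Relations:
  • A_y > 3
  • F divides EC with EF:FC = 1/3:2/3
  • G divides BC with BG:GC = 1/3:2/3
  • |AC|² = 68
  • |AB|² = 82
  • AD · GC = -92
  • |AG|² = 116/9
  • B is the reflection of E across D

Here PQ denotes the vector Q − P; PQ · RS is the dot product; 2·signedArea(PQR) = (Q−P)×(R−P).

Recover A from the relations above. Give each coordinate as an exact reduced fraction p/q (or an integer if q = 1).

A = (0, 4)

1. A_x = 0  [line -34/3·x + 2/3·y + -8/3 = 0 ∩ |AG|² = 116/9]
2. A_y = 4  [line -34/3·x + 2/3·y + -8/3 = 0 ∩ |AG|² = 116/9]
   → A = (0, 4)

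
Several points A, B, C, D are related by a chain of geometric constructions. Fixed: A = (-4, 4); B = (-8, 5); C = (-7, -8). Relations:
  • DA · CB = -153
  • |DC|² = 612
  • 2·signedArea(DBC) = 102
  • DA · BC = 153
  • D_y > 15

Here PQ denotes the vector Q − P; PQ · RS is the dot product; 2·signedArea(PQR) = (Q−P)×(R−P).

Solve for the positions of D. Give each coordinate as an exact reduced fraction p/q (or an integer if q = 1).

D = (-1, 16)

1. D_x = -1  [DA · BC = 153 ∩ 2·signedArea(DBC) = 102]
2. D_y = 16  [DA · BC = 153 ∩ 2·signedArea(DBC) = 102]
   → D = (-1, 16)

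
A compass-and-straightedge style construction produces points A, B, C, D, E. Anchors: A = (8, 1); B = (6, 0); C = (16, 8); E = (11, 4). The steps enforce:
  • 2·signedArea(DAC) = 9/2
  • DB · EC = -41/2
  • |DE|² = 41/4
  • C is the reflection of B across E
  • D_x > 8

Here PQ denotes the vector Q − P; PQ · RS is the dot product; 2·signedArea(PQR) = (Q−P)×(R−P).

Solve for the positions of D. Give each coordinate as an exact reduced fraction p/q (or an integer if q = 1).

1. D_x = 17/2  [2·signedArea(DAC) = 9/2 ∩ DB · EC = -41/2]
2. D_y = 2  [2·signedArea(DAC) = 9/2 ∩ DB · EC = -41/2]
   → D = (17/2, 2)

D = (17/2, 2)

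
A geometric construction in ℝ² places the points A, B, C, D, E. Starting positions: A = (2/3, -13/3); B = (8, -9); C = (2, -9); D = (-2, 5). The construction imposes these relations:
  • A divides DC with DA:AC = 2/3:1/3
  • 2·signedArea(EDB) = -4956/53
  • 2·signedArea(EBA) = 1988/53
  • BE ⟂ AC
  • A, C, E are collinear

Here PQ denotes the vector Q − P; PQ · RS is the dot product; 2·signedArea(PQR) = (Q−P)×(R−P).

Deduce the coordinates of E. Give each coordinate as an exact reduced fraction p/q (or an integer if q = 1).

E = (130/53, -561/53)

1. E_x = 130/53  [A, C, E are collinear ∩ BE ⟂ AC]
2. E_y = -561/53  [A, C, E are collinear ∩ BE ⟂ AC]
   → E = (130/53, -561/53)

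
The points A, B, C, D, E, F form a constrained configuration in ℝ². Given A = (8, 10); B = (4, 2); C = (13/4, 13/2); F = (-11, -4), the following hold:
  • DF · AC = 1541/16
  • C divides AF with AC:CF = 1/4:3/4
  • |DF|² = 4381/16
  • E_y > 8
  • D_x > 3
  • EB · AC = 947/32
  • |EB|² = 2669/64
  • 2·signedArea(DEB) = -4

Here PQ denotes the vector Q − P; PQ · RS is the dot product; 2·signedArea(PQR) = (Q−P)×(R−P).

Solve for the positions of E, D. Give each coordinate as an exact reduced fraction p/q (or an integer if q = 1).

D = (15/4, 7/2)
E = (45/8, 33/4)

1. E_x = 45/8  [line 19/4·x + 7/2·y + -1779/32 = 0 ∩ |EB|² = 2669/64]
2. E_y = 33/4  [line 19/4·x + 7/2·y + -1779/32 = 0 ∩ |EB|² = 2669/64]
   → E = (45/8, 33/4)
3. D_x = 15/4  [2·signedArea(DEB) = -4 ∩ DF · AC = 1541/16]
4. D_y = 7/2  [2·signedArea(DEB) = -4 ∩ DF · AC = 1541/16]
   → D = (15/4, 7/2)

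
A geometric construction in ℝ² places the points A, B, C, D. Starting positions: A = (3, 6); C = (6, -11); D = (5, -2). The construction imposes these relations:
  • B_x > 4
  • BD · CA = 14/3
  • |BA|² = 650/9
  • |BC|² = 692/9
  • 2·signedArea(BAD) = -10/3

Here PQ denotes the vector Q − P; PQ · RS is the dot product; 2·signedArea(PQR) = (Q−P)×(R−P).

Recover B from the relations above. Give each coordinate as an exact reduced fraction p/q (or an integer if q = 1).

1. B_x = 14/3  [2·signedArea(BAD) = -10/3 ∩ BD · CA = 14/3]
2. B_y = -7/3  [2·signedArea(BAD) = -10/3 ∩ BD · CA = 14/3]
   → B = (14/3, -7/3)

B = (14/3, -7/3)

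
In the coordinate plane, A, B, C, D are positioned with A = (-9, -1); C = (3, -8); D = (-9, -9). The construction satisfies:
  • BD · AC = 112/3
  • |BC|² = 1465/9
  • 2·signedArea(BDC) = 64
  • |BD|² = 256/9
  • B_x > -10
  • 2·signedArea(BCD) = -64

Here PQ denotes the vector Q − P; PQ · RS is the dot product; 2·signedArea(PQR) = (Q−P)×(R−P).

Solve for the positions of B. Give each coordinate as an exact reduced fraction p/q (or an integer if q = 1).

1. B_x = -9  [BD · AC = 112/3 ∩ 2·signedArea(BDC) = 64]
2. B_y = -11/3  [BD · AC = 112/3 ∩ 2·signedArea(BDC) = 64]
   → B = (-9, -11/3)

B = (-9, -11/3)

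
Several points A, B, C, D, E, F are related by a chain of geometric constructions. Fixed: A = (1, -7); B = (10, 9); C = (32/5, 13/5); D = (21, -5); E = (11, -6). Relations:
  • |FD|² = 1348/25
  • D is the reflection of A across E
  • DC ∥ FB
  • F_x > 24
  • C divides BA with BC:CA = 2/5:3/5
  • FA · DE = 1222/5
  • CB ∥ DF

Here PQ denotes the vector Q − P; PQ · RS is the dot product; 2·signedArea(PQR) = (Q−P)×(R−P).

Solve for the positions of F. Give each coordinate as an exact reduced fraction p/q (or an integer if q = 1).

F = (123/5, 7/5)

1. F_x = 123/5  [DC ∥ FB ∩ CB ∥ DF]
2. F_y = 7/5  [DC ∥ FB ∩ CB ∥ DF]
   → F = (123/5, 7/5)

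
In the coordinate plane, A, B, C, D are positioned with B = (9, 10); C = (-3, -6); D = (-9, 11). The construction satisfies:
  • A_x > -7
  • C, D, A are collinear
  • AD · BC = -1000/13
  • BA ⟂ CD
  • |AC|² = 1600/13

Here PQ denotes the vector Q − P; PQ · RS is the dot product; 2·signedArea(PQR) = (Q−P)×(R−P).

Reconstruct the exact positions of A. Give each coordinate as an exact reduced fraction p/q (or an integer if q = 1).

1. A_x = -87/13  [C, D, A are collinear ∩ BA ⟂ CD]
2. A_y = 58/13  [C, D, A are collinear ∩ BA ⟂ CD]
   → A = (-87/13, 58/13)

A = (-87/13, 58/13)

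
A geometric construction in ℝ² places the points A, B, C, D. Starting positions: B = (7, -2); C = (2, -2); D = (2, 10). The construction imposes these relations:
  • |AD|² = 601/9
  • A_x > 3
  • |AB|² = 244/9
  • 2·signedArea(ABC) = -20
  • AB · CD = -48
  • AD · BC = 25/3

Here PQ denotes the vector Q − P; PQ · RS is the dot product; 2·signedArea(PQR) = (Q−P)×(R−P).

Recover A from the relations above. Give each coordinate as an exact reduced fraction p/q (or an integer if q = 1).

A = (11/3, 2)

1. A_x = 11/3  [AD · BC = 25/3 ∩ 2·signedArea(ABC) = -20]
2. A_y = 2  [AD · BC = 25/3 ∩ 2·signedArea(ABC) = -20]
   → A = (11/3, 2)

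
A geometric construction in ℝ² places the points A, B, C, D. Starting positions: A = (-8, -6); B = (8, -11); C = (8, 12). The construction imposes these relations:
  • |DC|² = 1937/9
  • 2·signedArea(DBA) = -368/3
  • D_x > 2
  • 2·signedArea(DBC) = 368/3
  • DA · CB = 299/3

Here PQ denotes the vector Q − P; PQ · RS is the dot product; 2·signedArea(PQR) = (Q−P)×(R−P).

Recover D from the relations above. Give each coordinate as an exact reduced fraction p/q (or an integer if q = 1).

1. D_x = 8/3  [DA · CB = 299/3 ∩ 2·signedArea(DBC) = 368/3]
2. D_y = -5/3  [DA · CB = 299/3 ∩ 2·signedArea(DBC) = 368/3]
   → D = (8/3, -5/3)

D = (8/3, -5/3)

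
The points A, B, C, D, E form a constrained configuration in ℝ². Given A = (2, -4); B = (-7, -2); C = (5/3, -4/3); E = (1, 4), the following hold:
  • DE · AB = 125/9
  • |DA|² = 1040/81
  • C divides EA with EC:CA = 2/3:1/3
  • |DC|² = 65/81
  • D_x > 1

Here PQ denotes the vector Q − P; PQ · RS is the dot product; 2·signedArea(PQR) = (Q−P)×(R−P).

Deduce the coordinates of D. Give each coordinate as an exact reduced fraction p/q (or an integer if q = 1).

1. D_x = 14/9  [line 9·x + -2·y + -134/9 = 0 ∩ |DA|² = 1040/81]
2. D_y = -4/9  [line 9·x + -2·y + -134/9 = 0 ∩ |DA|² = 1040/81]
   → D = (14/9, -4/9)

D = (14/9, -4/9)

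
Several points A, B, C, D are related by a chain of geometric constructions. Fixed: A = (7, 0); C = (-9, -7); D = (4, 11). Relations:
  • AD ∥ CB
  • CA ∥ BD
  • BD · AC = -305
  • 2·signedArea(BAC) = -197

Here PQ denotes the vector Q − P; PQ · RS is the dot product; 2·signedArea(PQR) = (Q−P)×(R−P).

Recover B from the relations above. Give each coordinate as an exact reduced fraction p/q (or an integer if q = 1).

1. B_x = -12  [CA ∥ BD ∩ AD ∥ CB]
2. B_y = 4  [CA ∥ BD ∩ AD ∥ CB]
   → B = (-12, 4)

B = (-12, 4)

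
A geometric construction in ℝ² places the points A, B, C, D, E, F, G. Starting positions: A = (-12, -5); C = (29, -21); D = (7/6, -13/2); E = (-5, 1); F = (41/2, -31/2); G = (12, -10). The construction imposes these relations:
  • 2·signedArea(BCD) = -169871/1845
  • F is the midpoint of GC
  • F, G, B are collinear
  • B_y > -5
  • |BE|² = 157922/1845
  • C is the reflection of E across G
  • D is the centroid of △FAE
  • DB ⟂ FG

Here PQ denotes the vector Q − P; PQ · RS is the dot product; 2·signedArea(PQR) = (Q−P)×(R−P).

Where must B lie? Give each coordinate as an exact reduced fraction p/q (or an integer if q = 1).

B = (1702/615, -2476/615)

1. B_x = 1702/615  [F, G, B are collinear ∩ DB ⟂ FG]
2. B_y = -2476/615  [F, G, B are collinear ∩ DB ⟂ FG]
   → B = (1702/615, -2476/615)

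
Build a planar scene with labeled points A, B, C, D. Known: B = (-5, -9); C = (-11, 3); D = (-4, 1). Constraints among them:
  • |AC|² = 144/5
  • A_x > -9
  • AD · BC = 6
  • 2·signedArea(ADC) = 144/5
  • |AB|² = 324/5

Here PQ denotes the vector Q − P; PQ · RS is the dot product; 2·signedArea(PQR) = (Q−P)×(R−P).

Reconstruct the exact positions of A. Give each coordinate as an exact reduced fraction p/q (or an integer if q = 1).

A = (-43/5, -9/5)

1. A_x = -43/5  [2·signedArea(ADC) = 144/5 ∩ AD · BC = 6]
2. A_y = -9/5  [2·signedArea(ADC) = 144/5 ∩ AD · BC = 6]
   → A = (-43/5, -9/5)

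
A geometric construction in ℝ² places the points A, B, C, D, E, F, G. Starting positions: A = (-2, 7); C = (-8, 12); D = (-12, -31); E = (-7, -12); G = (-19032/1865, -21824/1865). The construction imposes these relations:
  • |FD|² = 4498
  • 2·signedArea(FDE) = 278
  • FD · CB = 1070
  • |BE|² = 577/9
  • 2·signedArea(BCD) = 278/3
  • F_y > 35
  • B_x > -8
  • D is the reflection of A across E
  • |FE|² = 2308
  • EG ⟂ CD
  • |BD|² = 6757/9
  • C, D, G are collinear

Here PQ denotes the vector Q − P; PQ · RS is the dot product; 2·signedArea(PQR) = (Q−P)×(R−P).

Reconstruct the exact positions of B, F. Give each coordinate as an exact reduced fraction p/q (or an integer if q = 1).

B = (-22/3, -4)
F = (-9, 36)

1. B_x = -22/3  [line 43·x + -4·y + 898/3 = 0 ∩ |BE|² = 577/9]
2. B_y = -4  [line 43·x + -4·y + 898/3 = 0 ∩ |BE|² = 577/9]
   → B = (-22/3, -4)
3. F_x = -9  [FD · CB = 1070 ∩ 2·signedArea(FDE) = 278]
4. F_y = 36  [FD · CB = 1070 ∩ 2·signedArea(FDE) = 278]
   → F = (-9, 36)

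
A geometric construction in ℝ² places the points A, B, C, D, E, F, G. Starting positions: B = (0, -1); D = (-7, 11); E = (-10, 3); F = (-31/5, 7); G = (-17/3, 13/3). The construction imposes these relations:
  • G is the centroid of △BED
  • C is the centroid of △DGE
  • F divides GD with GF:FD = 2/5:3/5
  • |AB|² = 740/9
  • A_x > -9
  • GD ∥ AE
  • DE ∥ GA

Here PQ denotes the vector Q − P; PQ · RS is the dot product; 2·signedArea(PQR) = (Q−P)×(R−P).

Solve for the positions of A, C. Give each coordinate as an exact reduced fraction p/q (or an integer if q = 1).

A = (-26/3, -11/3)
C = (-68/9, 55/9)

1. A_x = -26/3  [GD ∥ AE ∩ DE ∥ GA]
2. A_y = -11/3  [GD ∥ AE ∩ DE ∥ GA]
   → A = (-26/3, -11/3)
3. C_x = -68/9  [C is the centroid of △DGE]
4. C_y = 55/9  [C is the centroid of △DGE]
   → C = (-68/9, 55/9)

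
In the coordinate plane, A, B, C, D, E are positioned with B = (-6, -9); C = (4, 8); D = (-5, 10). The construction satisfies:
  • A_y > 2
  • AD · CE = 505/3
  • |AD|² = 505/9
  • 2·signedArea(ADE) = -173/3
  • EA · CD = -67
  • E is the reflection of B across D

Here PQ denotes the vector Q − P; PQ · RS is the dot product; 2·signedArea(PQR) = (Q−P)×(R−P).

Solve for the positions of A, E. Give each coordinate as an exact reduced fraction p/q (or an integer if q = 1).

1. E_x = -4  [E is the reflection of B across D]
2. E_y = 29  [E is the reflection of B across D]
   → E = (-4, 29)
3. A_x = -7/3  [AD · CE = 505/3 ∩ EA · CD = -67]
4. A_y = 3  [AD · CE = 505/3 ∩ EA · CD = -67]
   → A = (-7/3, 3)

A = (-7/3, 3)
E = (-4, 29)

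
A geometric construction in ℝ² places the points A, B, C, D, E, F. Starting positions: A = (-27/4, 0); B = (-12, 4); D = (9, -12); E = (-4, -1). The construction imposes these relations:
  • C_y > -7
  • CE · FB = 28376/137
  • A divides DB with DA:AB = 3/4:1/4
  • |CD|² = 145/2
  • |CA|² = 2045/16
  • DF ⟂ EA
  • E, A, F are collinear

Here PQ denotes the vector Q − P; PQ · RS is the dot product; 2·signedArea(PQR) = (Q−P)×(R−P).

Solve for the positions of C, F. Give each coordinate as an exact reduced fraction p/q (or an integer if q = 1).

1. F_x = 1509/137  [E, A, F are collinear ∩ DF ⟂ EA]
2. F_y = -885/137  [E, A, F are collinear ∩ DF ⟂ EA]
   → F = (1509/137, -885/137)
3. C_x = 5/2  [line 3153/137·x + -1433/137·y + -17197/137 = 0 ∩ |CD|² = 145/2]
4. C_y = -13/2  [line 3153/137·x + -1433/137·y + -17197/137 = 0 ∩ |CD|² = 145/2]
   → C = (5/2, -13/2)

C = (5/2, -13/2)
F = (1509/137, -885/137)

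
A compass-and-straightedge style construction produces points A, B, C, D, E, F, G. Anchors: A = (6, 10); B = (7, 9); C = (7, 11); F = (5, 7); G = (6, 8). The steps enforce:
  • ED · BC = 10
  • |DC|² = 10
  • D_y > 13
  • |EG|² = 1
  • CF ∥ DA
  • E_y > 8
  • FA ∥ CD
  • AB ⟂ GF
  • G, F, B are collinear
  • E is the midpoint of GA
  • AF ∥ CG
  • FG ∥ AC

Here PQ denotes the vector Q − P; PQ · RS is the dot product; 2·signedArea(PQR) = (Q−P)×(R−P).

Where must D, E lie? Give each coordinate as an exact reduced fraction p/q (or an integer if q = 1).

1. D_x = 8  [CF ∥ DA ∩ FA ∥ CD]
2. D_y = 14  [CF ∥ DA ∩ FA ∥ CD]
   → D = (8, 14)
3. E_x = 6  [E is the midpoint of GA]
4. E_y = 9  [E is the midpoint of GA]
   → E = (6, 9)

D = (8, 14)
E = (6, 9)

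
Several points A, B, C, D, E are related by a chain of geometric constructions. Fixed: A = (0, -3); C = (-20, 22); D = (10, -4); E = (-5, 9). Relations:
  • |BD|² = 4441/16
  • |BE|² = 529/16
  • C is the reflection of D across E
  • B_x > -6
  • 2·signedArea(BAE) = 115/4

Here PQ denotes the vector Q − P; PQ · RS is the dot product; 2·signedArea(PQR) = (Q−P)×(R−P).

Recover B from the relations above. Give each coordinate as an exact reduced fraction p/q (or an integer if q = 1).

1. B_x = -5  [line -12·x + -5·y + -175/4 = 0 ∩ |BE|² = 529/16]
2. B_y = 13/4  [line -12·x + -5·y + -175/4 = 0 ∩ |BE|² = 529/16]
   → B = (-5, 13/4)

B = (-5, 13/4)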